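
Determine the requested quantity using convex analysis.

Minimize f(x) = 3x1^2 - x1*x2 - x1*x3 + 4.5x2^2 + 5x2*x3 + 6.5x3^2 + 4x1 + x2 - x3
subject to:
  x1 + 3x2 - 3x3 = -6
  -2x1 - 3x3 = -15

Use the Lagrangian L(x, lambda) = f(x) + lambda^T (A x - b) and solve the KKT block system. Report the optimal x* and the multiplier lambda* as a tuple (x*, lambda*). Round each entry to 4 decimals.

Form the Lagrangian:
  L(x, lambda) = (1/2) x^T Q x + c^T x + lambda^T (A x - b)
Stationarity (grad_x L = 0): Q x + c + A^T lambda = 0.
Primal feasibility: A x = b.

This gives the KKT block system:
  [ Q   A^T ] [ x     ]   [-c ]
  [ A    0  ] [ lambda ] = [ b ]

Solving the linear system:
  x*      = (3.5632, -0.5632, 2.6245)
  lambda* = (-1.8303, 10.7437)
  f(x*)   = 80.6191

x* = (3.5632, -0.5632, 2.6245), lambda* = (-1.8303, 10.7437)


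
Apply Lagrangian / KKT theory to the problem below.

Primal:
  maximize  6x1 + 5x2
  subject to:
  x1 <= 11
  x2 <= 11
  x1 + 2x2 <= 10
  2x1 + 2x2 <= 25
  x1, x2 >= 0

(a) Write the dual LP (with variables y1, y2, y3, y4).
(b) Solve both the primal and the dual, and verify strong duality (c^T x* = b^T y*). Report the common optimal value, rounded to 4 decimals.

The standard primal-dual pair for 'max c^T x s.t. A x <= b, x >= 0' is:
  Dual:  min b^T y  s.t.  A^T y >= c,  y >= 0.

So the dual LP is:
  minimize  11y1 + 11y2 + 10y3 + 25y4
  subject to:
    y1 + y3 + 2y4 >= 6
    y2 + 2y3 + 2y4 >= 5
    y1, y2, y3, y4 >= 0

Solving the primal: x* = (10, 0).
  primal value c^T x* = 60.
Solving the dual: y* = (0, 0, 6, 0).
  dual value b^T y* = 60.
Strong duality: c^T x* = b^T y*. Confirmed.

60


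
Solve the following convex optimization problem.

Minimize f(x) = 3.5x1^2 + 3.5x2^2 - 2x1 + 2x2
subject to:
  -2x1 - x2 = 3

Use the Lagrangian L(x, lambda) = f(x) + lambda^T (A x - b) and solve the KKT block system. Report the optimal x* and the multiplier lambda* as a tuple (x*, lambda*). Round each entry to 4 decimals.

Form the Lagrangian:
  L(x, lambda) = (1/2) x^T Q x + c^T x + lambda^T (A x - b)
Stationarity (grad_x L = 0): Q x + c + A^T lambda = 0.
Primal feasibility: A x = b.

This gives the KKT block system:
  [ Q   A^T ] [ x     ]   [-c ]
  [ A    0  ] [ lambda ] = [ b ]

Solving the linear system:
  x*      = (-1.0286, -0.9429)
  lambda* = (-4.6)
  f(x*)   = 6.9857

x* = (-1.0286, -0.9429), lambda* = (-4.6)


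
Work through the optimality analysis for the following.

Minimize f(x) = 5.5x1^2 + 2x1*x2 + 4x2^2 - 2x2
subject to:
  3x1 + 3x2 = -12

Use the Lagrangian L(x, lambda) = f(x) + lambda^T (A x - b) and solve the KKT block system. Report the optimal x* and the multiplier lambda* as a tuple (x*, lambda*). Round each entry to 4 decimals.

Form the Lagrangian:
  L(x, lambda) = (1/2) x^T Q x + c^T x + lambda^T (A x - b)
Stationarity (grad_x L = 0): Q x + c + A^T lambda = 0.
Primal feasibility: A x = b.

This gives the KKT block system:
  [ Q   A^T ] [ x     ]   [-c ]
  [ A    0  ] [ lambda ] = [ b ]

Solving the linear system:
  x*      = (-1.7333, -2.2667)
  lambda* = (7.8667)
  f(x*)   = 49.4667

x* = (-1.7333, -2.2667), lambda* = (7.8667)


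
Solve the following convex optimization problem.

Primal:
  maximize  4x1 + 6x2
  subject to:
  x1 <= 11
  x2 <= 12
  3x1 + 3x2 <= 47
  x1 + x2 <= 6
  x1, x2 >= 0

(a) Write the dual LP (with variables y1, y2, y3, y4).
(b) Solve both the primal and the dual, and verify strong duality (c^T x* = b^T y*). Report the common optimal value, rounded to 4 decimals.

The standard primal-dual pair for 'max c^T x s.t. A x <= b, x >= 0' is:
  Dual:  min b^T y  s.t.  A^T y >= c,  y >= 0.

So the dual LP is:
  minimize  11y1 + 12y2 + 47y3 + 6y4
  subject to:
    y1 + 3y3 + y4 >= 4
    y2 + 3y3 + y4 >= 6
    y1, y2, y3, y4 >= 0

Solving the primal: x* = (0, 6).
  primal value c^T x* = 36.
Solving the dual: y* = (0, 0, 0, 6).
  dual value b^T y* = 36.
Strong duality: c^T x* = b^T y*. Confirmed.

36


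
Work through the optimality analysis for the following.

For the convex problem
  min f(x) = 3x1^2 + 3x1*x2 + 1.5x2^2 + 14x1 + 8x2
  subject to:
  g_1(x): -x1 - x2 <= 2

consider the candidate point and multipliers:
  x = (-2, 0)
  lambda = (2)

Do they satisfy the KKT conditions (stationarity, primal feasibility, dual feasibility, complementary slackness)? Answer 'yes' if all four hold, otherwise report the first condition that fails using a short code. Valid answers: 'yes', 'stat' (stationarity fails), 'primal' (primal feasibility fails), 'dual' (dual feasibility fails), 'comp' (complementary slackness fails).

Gradient of f: grad f(x) = Q x + c = (2, 2)
Constraint values g_i(x) = a_i^T x - b_i:
  g_1((-2, 0)) = 0
Stationarity residual: grad f(x) + sum_i lambda_i a_i = (0, 0)
  -> stationarity OK
Primal feasibility (all g_i <= 0): OK
Dual feasibility (all lambda_i >= 0): OK
Complementary slackness (lambda_i * g_i(x) = 0 for all i): OK

Verdict: yes, KKT holds.

yes


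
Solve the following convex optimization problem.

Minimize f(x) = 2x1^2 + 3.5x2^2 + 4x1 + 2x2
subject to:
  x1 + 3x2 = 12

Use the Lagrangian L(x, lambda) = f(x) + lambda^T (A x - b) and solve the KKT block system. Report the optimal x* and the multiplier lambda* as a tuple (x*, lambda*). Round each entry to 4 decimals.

Form the Lagrangian:
  L(x, lambda) = (1/2) x^T Q x + c^T x + lambda^T (A x - b)
Stationarity (grad_x L = 0): Q x + c + A^T lambda = 0.
Primal feasibility: A x = b.

This gives the KKT block system:
  [ Q   A^T ] [ x     ]   [-c ]
  [ A    0  ] [ lambda ] = [ b ]

Solving the linear system:
  x*      = (1.2558, 3.5814)
  lambda* = (-9.0233)
  f(x*)   = 60.2326

x* = (1.2558, 3.5814), lambda* = (-9.0233)


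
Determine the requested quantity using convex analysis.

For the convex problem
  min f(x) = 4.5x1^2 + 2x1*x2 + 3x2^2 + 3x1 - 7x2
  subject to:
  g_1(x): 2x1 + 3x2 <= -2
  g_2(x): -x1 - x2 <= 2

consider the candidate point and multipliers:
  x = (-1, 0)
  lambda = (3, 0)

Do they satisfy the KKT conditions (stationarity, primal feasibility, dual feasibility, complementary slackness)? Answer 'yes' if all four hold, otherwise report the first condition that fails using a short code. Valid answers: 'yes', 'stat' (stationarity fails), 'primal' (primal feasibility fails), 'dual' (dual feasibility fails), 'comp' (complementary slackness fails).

Gradient of f: grad f(x) = Q x + c = (-6, -9)
Constraint values g_i(x) = a_i^T x - b_i:
  g_1((-1, 0)) = 0
  g_2((-1, 0)) = -1
Stationarity residual: grad f(x) + sum_i lambda_i a_i = (0, 0)
  -> stationarity OK
Primal feasibility (all g_i <= 0): OK
Dual feasibility (all lambda_i >= 0): OK
Complementary slackness (lambda_i * g_i(x) = 0 for all i): OK

Verdict: yes, KKT holds.

yes


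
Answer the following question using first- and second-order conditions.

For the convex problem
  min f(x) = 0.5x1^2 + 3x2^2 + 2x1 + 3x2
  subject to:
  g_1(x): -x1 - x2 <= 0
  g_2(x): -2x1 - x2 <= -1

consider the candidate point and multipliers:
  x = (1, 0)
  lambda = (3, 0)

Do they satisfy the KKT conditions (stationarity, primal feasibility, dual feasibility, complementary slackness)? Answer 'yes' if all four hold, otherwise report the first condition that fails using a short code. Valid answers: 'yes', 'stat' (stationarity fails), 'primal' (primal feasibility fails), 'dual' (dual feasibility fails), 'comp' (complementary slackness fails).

Gradient of f: grad f(x) = Q x + c = (3, 3)
Constraint values g_i(x) = a_i^T x - b_i:
  g_1((1, 0)) = -1
  g_2((1, 0)) = -1
Stationarity residual: grad f(x) + sum_i lambda_i a_i = (0, 0)
  -> stationarity OK
Primal feasibility (all g_i <= 0): OK
Dual feasibility (all lambda_i >= 0): OK
Complementary slackness (lambda_i * g_i(x) = 0 for all i): FAILS

Verdict: the first failing condition is complementary_slackness -> comp.

comp


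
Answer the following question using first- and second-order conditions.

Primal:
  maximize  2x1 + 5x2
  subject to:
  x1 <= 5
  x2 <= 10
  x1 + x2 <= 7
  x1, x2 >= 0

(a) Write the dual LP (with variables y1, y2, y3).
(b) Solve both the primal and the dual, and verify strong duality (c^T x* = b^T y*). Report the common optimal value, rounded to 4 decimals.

The standard primal-dual pair for 'max c^T x s.t. A x <= b, x >= 0' is:
  Dual:  min b^T y  s.t.  A^T y >= c,  y >= 0.

So the dual LP is:
  minimize  5y1 + 10y2 + 7y3
  subject to:
    y1 + y3 >= 2
    y2 + y3 >= 5
    y1, y2, y3 >= 0

Solving the primal: x* = (0, 7).
  primal value c^T x* = 35.
Solving the dual: y* = (0, 0, 5).
  dual value b^T y* = 35.
Strong duality: c^T x* = b^T y*. Confirmed.

35


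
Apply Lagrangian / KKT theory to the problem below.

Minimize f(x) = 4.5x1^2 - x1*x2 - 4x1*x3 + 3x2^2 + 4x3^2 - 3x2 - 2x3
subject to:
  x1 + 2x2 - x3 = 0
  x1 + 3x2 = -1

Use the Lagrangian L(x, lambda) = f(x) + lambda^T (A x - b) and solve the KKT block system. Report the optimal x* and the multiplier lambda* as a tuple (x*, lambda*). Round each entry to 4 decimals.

Form the Lagrangian:
  L(x, lambda) = (1/2) x^T Q x + c^T x + lambda^T (A x - b)
Stationarity (grad_x L = 0): Q x + c + A^T lambda = 0.
Primal feasibility: A x = b.

This gives the KKT block system:
  [ Q   A^T ] [ x     ]   [-c ]
  [ A    0  ] [ lambda ] = [ b ]

Solving the linear system:
  x*      = (-0.2597, -0.2468, -0.7532)
  lambda* = (-6.987, 6.0649)
  f(x*)   = 4.1558

x* = (-0.2597, -0.2468, -0.7532), lambda* = (-6.987, 6.0649)


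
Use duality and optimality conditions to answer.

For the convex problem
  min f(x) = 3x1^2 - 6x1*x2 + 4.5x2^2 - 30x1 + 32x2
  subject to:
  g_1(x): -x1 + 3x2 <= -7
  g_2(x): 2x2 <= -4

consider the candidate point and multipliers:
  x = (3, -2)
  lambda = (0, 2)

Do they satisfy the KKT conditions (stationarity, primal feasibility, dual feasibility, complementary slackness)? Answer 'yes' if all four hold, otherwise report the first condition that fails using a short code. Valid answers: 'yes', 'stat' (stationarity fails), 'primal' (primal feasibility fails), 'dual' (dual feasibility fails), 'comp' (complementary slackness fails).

Gradient of f: grad f(x) = Q x + c = (0, -4)
Constraint values g_i(x) = a_i^T x - b_i:
  g_1((3, -2)) = -2
  g_2((3, -2)) = 0
Stationarity residual: grad f(x) + sum_i lambda_i a_i = (0, 0)
  -> stationarity OK
Primal feasibility (all g_i <= 0): OK
Dual feasibility (all lambda_i >= 0): OK
Complementary slackness (lambda_i * g_i(x) = 0 for all i): OK

Verdict: yes, KKT holds.

yes


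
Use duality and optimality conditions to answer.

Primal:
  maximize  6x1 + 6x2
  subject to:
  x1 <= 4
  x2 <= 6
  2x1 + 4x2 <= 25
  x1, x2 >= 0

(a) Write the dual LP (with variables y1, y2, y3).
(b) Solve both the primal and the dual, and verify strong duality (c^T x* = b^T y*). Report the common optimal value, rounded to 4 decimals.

The standard primal-dual pair for 'max c^T x s.t. A x <= b, x >= 0' is:
  Dual:  min b^T y  s.t.  A^T y >= c,  y >= 0.

So the dual LP is:
  minimize  4y1 + 6y2 + 25y3
  subject to:
    y1 + 2y3 >= 6
    y2 + 4y3 >= 6
    y1, y2, y3 >= 0

Solving the primal: x* = (4, 4.25).
  primal value c^T x* = 49.5.
Solving the dual: y* = (3, 0, 1.5).
  dual value b^T y* = 49.5.
Strong duality: c^T x* = b^T y*. Confirmed.

49.5


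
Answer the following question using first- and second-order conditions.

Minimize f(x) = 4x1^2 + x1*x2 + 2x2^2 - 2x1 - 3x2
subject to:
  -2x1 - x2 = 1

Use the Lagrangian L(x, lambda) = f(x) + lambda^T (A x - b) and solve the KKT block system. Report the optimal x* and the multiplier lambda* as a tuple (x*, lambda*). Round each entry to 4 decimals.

Form the Lagrangian:
  L(x, lambda) = (1/2) x^T Q x + c^T x + lambda^T (A x - b)
Stationarity (grad_x L = 0): Q x + c + A^T lambda = 0.
Primal feasibility: A x = b.

This gives the KKT block system:
  [ Q   A^T ] [ x     ]   [-c ]
  [ A    0  ] [ lambda ] = [ b ]

Solving the linear system:
  x*      = (-0.55, 0.1)
  lambda* = (-3.15)
  f(x*)   = 1.975

x* = (-0.55, 0.1), lambda* = (-3.15)


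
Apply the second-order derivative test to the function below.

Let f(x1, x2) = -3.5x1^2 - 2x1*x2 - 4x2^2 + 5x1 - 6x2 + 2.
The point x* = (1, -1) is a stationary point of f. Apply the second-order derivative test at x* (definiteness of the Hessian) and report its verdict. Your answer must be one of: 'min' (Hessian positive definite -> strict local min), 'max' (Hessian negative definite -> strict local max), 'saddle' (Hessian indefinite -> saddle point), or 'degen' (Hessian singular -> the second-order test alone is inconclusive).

Compute the Hessian H = grad^2 f:
  H = [[-7, -2], [-2, -8]]
Verify stationarity: grad f(x*) = H x* + g = (0, 0).
Eigenvalues of H: -9.5616, -5.4384.
Both eigenvalues < 0, so H is negative definite -> x* is a strict local max.

max


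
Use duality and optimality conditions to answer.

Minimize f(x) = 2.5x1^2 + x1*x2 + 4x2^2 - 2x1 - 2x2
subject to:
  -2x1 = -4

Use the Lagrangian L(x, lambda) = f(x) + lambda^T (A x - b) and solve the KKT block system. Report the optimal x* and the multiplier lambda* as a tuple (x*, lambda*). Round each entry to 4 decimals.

Form the Lagrangian:
  L(x, lambda) = (1/2) x^T Q x + c^T x + lambda^T (A x - b)
Stationarity (grad_x L = 0): Q x + c + A^T lambda = 0.
Primal feasibility: A x = b.

This gives the KKT block system:
  [ Q   A^T ] [ x     ]   [-c ]
  [ A    0  ] [ lambda ] = [ b ]

Solving the linear system:
  x*      = (2, 0)
  lambda* = (4)
  f(x*)   = 6

x* = (2, 0), lambda* = (4)


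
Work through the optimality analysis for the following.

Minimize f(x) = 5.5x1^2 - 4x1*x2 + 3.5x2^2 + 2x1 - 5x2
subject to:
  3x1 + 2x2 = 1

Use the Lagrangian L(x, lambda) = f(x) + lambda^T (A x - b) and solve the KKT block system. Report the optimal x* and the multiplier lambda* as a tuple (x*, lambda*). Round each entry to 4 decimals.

Form the Lagrangian:
  L(x, lambda) = (1/2) x^T Q x + c^T x + lambda^T (A x - b)
Stationarity (grad_x L = 0): Q x + c + A^T lambda = 0.
Primal feasibility: A x = b.

This gives the KKT block system:
  [ Q   A^T ] [ x     ]   [-c ]
  [ A    0  ] [ lambda ] = [ b ]

Solving the linear system:
  x*      = (-0.0581, 0.5871)
  lambda* = (0.329)
  f(x*)   = -1.6903

x* = (-0.0581, 0.5871), lambda* = (0.329)


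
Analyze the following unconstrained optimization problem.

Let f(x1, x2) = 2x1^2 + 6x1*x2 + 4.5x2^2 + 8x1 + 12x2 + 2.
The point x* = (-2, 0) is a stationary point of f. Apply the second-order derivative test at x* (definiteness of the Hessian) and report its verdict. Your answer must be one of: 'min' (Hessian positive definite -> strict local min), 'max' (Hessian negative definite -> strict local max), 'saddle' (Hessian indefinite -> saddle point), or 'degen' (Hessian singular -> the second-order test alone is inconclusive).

Compute the Hessian H = grad^2 f:
  H = [[4, 6], [6, 9]]
Verify stationarity: grad f(x*) = H x* + g = (0, 0).
Eigenvalues of H: 0, 13.
H has a zero eigenvalue (singular; positive semidefinite but not definite), so H is neither positive definite, negative definite, nor indefinite. The second-order test alone is inconclusive -> degen.
(Indeed, f is constant along the null direction of H through x*, so x* is not a strict local extremum.)

degen


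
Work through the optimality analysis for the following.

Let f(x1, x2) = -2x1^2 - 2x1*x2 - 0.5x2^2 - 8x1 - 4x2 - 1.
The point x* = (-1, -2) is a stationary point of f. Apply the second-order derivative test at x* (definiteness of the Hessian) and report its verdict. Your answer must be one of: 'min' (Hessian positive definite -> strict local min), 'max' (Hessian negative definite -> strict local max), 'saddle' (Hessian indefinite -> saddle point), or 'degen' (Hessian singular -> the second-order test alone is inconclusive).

Compute the Hessian H = grad^2 f:
  H = [[-4, -2], [-2, -1]]
Verify stationarity: grad f(x*) = H x* + g = (0, 0).
Eigenvalues of H: -5, 0.
H has a zero eigenvalue (singular; negative semidefinite but not definite), so H is neither positive definite, negative definite, nor indefinite. The second-order test alone is inconclusive -> degen.
(Indeed, f is constant along the null direction of H through x*, so x* is not a strict local extremum.)

degen


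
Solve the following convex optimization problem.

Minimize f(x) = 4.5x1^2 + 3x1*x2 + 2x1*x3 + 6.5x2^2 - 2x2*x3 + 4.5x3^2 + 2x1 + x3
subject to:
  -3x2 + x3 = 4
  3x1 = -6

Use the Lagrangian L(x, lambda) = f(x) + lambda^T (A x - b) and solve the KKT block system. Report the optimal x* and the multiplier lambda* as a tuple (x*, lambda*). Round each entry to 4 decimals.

Form the Lagrangian:
  L(x, lambda) = (1/2) x^T Q x + c^T x + lambda^T (A x - b)
Stationarity (grad_x L = 0): Q x + c + A^T lambda = 0.
Primal feasibility: A x = b.

This gives the KKT block system:
  [ Q   A^T ] [ x     ]   [-c ]
  [ A    0  ] [ lambda ] = [ b ]

Solving the linear system:
  x*      = (-2, -1.0366, 0.8902)
  lambda* = (-7.0854, 5.7764)
  f(x*)   = 29.9451

x* = (-2, -1.0366, 0.8902), lambda* = (-7.0854, 5.7764)


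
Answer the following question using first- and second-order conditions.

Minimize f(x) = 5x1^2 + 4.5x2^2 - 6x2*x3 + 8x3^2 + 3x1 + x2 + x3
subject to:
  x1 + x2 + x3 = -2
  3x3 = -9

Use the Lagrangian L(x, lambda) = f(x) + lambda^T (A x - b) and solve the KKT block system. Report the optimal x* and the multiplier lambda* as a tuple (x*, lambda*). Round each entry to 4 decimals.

Form the Lagrangian:
  L(x, lambda) = (1/2) x^T Q x + c^T x + lambda^T (A x - b)
Stationarity (grad_x L = 0): Q x + c + A^T lambda = 0.
Primal feasibility: A x = b.

This gives the KKT block system:
  [ Q   A^T ] [ x     ]   [-c ]
  [ A    0  ] [ lambda ] = [ b ]

Solving the linear system:
  x*      = (1.3158, -0.3158, -3)
  lambda* = (-16.1579, 20.4211)
  f(x*)   = 76.0526

x* = (1.3158, -0.3158, -3), lambda* = (-16.1579, 20.4211)


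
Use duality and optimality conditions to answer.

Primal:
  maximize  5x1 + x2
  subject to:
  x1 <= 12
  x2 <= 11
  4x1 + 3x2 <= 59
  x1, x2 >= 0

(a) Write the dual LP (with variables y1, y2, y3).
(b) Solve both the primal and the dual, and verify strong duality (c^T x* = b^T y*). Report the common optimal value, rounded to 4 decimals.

The standard primal-dual pair for 'max c^T x s.t. A x <= b, x >= 0' is:
  Dual:  min b^T y  s.t.  A^T y >= c,  y >= 0.

So the dual LP is:
  minimize  12y1 + 11y2 + 59y3
  subject to:
    y1 + 4y3 >= 5
    y2 + 3y3 >= 1
    y1, y2, y3 >= 0

Solving the primal: x* = (12, 3.6667).
  primal value c^T x* = 63.6667.
Solving the dual: y* = (3.6667, 0, 0.3333).
  dual value b^T y* = 63.6667.
Strong duality: c^T x* = b^T y*. Confirmed.

63.6667


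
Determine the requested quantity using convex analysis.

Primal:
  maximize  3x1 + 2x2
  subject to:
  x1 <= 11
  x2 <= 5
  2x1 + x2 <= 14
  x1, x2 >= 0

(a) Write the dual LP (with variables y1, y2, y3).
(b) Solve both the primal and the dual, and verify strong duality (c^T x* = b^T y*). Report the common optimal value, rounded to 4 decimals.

The standard primal-dual pair for 'max c^T x s.t. A x <= b, x >= 0' is:
  Dual:  min b^T y  s.t.  A^T y >= c,  y >= 0.

So the dual LP is:
  minimize  11y1 + 5y2 + 14y3
  subject to:
    y1 + 2y3 >= 3
    y2 + y3 >= 2
    y1, y2, y3 >= 0

Solving the primal: x* = (4.5, 5).
  primal value c^T x* = 23.5.
Solving the dual: y* = (0, 0.5, 1.5).
  dual value b^T y* = 23.5.
Strong duality: c^T x* = b^T y*. Confirmed.

23.5


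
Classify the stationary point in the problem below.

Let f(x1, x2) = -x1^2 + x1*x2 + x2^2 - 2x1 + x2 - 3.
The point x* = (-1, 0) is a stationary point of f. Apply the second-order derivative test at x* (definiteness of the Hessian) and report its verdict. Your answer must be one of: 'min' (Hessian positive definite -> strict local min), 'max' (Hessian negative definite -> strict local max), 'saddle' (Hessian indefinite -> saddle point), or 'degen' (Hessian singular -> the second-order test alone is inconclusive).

Compute the Hessian H = grad^2 f:
  H = [[-2, 1], [1, 2]]
Verify stationarity: grad f(x*) = H x* + g = (0, 0).
Eigenvalues of H: -2.2361, 2.2361.
Eigenvalues have mixed signs, so H is indefinite -> x* is a saddle point.

saddle


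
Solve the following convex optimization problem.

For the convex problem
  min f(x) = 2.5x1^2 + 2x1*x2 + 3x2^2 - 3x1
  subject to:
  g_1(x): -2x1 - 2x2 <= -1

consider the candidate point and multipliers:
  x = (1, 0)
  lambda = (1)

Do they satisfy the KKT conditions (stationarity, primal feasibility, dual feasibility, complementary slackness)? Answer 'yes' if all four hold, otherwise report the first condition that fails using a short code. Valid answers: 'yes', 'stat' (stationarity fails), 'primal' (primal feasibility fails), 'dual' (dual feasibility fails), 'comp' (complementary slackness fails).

Gradient of f: grad f(x) = Q x + c = (2, 2)
Constraint values g_i(x) = a_i^T x - b_i:
  g_1((1, 0)) = -1
Stationarity residual: grad f(x) + sum_i lambda_i a_i = (0, 0)
  -> stationarity OK
Primal feasibility (all g_i <= 0): OK
Dual feasibility (all lambda_i >= 0): OK
Complementary slackness (lambda_i * g_i(x) = 0 for all i): FAILS

Verdict: the first failing condition is complementary_slackness -> comp.

comp


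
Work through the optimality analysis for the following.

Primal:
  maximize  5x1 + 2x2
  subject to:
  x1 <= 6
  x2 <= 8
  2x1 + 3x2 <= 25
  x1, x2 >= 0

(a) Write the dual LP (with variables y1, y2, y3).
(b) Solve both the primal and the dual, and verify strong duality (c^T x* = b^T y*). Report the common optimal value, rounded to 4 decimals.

The standard primal-dual pair for 'max c^T x s.t. A x <= b, x >= 0' is:
  Dual:  min b^T y  s.t.  A^T y >= c,  y >= 0.

So the dual LP is:
  minimize  6y1 + 8y2 + 25y3
  subject to:
    y1 + 2y3 >= 5
    y2 + 3y3 >= 2
    y1, y2, y3 >= 0

Solving the primal: x* = (6, 4.3333).
  primal value c^T x* = 38.6667.
Solving the dual: y* = (3.6667, 0, 0.6667).
  dual value b^T y* = 38.6667.
Strong duality: c^T x* = b^T y*. Confirmed.

38.6667


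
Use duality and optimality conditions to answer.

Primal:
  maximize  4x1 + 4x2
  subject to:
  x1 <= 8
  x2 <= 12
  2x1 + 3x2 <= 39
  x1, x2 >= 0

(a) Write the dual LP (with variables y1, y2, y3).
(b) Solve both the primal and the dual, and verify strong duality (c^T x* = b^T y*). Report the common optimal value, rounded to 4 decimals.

The standard primal-dual pair for 'max c^T x s.t. A x <= b, x >= 0' is:
  Dual:  min b^T y  s.t.  A^T y >= c,  y >= 0.

So the dual LP is:
  minimize  8y1 + 12y2 + 39y3
  subject to:
    y1 + 2y3 >= 4
    y2 + 3y3 >= 4
    y1, y2, y3 >= 0

Solving the primal: x* = (8, 7.6667).
  primal value c^T x* = 62.6667.
Solving the dual: y* = (1.3333, 0, 1.3333).
  dual value b^T y* = 62.6667.
Strong duality: c^T x* = b^T y*. Confirmed.

62.6667


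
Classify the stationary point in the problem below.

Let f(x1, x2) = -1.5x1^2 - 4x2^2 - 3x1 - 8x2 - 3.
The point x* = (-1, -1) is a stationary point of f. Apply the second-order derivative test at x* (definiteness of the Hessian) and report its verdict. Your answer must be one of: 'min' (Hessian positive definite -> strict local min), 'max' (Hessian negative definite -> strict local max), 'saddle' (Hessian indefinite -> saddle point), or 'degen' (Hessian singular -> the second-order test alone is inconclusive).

Compute the Hessian H = grad^2 f:
  H = [[-3, 0], [0, -8]]
Verify stationarity: grad f(x*) = H x* + g = (0, 0).
Eigenvalues of H: -8, -3.
Both eigenvalues < 0, so H is negative definite -> x* is a strict local max.

max


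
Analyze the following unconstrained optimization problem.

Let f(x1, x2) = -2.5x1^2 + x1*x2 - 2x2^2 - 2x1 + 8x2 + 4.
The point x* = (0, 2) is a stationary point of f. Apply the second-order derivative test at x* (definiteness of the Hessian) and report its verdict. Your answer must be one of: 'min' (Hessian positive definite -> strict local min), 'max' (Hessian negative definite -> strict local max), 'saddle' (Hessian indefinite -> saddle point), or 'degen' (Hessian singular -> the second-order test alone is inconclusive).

Compute the Hessian H = grad^2 f:
  H = [[-5, 1], [1, -4]]
Verify stationarity: grad f(x*) = H x* + g = (0, 0).
Eigenvalues of H: -5.618, -3.382.
Both eigenvalues < 0, so H is negative definite -> x* is a strict local max.

max


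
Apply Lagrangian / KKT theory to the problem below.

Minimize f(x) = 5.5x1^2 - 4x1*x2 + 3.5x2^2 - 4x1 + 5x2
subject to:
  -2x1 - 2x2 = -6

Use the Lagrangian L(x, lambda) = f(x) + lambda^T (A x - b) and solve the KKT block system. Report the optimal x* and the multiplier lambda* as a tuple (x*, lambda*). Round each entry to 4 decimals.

Form the Lagrangian:
  L(x, lambda) = (1/2) x^T Q x + c^T x + lambda^T (A x - b)
Stationarity (grad_x L = 0): Q x + c + A^T lambda = 0.
Primal feasibility: A x = b.

This gives the KKT block system:
  [ Q   A^T ] [ x     ]   [-c ]
  [ A    0  ] [ lambda ] = [ b ]

Solving the linear system:
  x*      = (1.6154, 1.3846)
  lambda* = (4.1154)
  f(x*)   = 12.5769

x* = (1.6154, 1.3846), lambda* = (4.1154)


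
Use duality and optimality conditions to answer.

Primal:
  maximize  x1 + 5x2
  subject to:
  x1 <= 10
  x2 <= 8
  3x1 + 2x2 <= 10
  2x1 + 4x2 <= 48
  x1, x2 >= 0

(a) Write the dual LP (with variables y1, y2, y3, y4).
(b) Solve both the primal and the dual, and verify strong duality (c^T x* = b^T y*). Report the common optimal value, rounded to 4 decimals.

The standard primal-dual pair for 'max c^T x s.t. A x <= b, x >= 0' is:
  Dual:  min b^T y  s.t.  A^T y >= c,  y >= 0.

So the dual LP is:
  minimize  10y1 + 8y2 + 10y3 + 48y4
  subject to:
    y1 + 3y3 + 2y4 >= 1
    y2 + 2y3 + 4y4 >= 5
    y1, y2, y3, y4 >= 0

Solving the primal: x* = (0, 5).
  primal value c^T x* = 25.
Solving the dual: y* = (0, 0, 2.5, 0).
  dual value b^T y* = 25.
Strong duality: c^T x* = b^T y*. Confirmed.

25


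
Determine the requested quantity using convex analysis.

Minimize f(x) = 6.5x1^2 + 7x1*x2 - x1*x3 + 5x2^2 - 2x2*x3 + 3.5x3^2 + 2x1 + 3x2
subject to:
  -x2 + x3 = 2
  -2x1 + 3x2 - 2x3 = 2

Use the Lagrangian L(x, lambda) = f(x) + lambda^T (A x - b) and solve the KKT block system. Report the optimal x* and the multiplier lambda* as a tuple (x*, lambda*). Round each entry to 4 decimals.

Form the Lagrangian:
  L(x, lambda) = (1/2) x^T Q x + c^T x + lambda^T (A x - b)
Stationarity (grad_x L = 0): Q x + c + A^T lambda = 0.
Primal feasibility: A x = b.

This gives the KKT block system:
  [ Q   A^T ] [ x     ]   [-c ]
  [ A    0  ] [ lambda ] = [ b ]

Solving the linear system:
  x*      = (-2.4494, 1.1011, 3.1011)
  lambda* = (-47.191, -12.618)
  f(x*)   = 59.0112

x* = (-2.4494, 1.1011, 3.1011), lambda* = (-47.191, -12.618)


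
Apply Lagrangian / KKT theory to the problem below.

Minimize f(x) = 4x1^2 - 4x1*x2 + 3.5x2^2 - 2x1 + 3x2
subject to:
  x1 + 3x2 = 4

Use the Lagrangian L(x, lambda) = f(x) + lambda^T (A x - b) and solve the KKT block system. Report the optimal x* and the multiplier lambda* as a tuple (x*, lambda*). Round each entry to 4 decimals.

Form the Lagrangian:
  L(x, lambda) = (1/2) x^T Q x + c^T x + lambda^T (A x - b)
Stationarity (grad_x L = 0): Q x + c + A^T lambda = 0.
Primal feasibility: A x = b.

This gives the KKT block system:
  [ Q   A^T ] [ x     ]   [-c ]
  [ A    0  ] [ lambda ] = [ b ]

Solving the linear system:
  x*      = (1, 1)
  lambda* = (-2)
  f(x*)   = 4.5

x* = (1, 1), lambda* = (-2)


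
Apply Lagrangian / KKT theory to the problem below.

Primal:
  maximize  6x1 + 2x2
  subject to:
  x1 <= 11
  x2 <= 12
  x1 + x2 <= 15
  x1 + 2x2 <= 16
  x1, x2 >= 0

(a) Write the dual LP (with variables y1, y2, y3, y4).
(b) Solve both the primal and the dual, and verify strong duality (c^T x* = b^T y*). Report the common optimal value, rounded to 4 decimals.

The standard primal-dual pair for 'max c^T x s.t. A x <= b, x >= 0' is:
  Dual:  min b^T y  s.t.  A^T y >= c,  y >= 0.

So the dual LP is:
  minimize  11y1 + 12y2 + 15y3 + 16y4
  subject to:
    y1 + y3 + y4 >= 6
    y2 + y3 + 2y4 >= 2
    y1, y2, y3, y4 >= 0

Solving the primal: x* = (11, 2.5).
  primal value c^T x* = 71.
Solving the dual: y* = (5, 0, 0, 1).
  dual value b^T y* = 71.
Strong duality: c^T x* = b^T y*. Confirmed.

71


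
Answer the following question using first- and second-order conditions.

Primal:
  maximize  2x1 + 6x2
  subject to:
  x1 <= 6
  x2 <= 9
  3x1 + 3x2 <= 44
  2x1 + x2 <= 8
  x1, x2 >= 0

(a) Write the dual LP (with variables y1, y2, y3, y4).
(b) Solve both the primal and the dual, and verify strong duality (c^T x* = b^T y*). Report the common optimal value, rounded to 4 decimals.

The standard primal-dual pair for 'max c^T x s.t. A x <= b, x >= 0' is:
  Dual:  min b^T y  s.t.  A^T y >= c,  y >= 0.

So the dual LP is:
  minimize  6y1 + 9y2 + 44y3 + 8y4
  subject to:
    y1 + 3y3 + 2y4 >= 2
    y2 + 3y3 + y4 >= 6
    y1, y2, y3, y4 >= 0

Solving the primal: x* = (0, 8).
  primal value c^T x* = 48.
Solving the dual: y* = (0, 0, 0, 6).
  dual value b^T y* = 48.
Strong duality: c^T x* = b^T y*. Confirmed.

48


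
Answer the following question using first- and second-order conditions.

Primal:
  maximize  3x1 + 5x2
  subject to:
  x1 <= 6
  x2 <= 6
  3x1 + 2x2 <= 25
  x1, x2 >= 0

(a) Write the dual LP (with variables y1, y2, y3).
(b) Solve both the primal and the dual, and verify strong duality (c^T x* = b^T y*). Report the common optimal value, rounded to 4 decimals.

The standard primal-dual pair for 'max c^T x s.t. A x <= b, x >= 0' is:
  Dual:  min b^T y  s.t.  A^T y >= c,  y >= 0.

So the dual LP is:
  minimize  6y1 + 6y2 + 25y3
  subject to:
    y1 + 3y3 >= 3
    y2 + 2y3 >= 5
    y1, y2, y3 >= 0

Solving the primal: x* = (4.3333, 6).
  primal value c^T x* = 43.
Solving the dual: y* = (0, 3, 1).
  dual value b^T y* = 43.
Strong duality: c^T x* = b^T y*. Confirmed.

43


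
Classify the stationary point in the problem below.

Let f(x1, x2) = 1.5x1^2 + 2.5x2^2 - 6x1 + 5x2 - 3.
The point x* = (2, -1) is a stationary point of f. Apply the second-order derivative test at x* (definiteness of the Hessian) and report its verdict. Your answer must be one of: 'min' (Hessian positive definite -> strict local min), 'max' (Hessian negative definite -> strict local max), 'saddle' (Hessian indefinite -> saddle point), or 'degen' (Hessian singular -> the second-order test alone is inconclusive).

Compute the Hessian H = grad^2 f:
  H = [[3, 0], [0, 5]]
Verify stationarity: grad f(x*) = H x* + g = (0, 0).
Eigenvalues of H: 3, 5.
Both eigenvalues > 0, so H is positive definite -> x* is a strict local min.

min


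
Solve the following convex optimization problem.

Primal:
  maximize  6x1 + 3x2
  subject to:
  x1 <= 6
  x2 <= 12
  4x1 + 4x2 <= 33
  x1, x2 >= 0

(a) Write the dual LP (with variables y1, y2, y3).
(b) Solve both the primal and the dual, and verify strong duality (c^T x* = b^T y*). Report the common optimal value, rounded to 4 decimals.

The standard primal-dual pair for 'max c^T x s.t. A x <= b, x >= 0' is:
  Dual:  min b^T y  s.t.  A^T y >= c,  y >= 0.

So the dual LP is:
  minimize  6y1 + 12y2 + 33y3
  subject to:
    y1 + 4y3 >= 6
    y2 + 4y3 >= 3
    y1, y2, y3 >= 0

Solving the primal: x* = (6, 2.25).
  primal value c^T x* = 42.75.
Solving the dual: y* = (3, 0, 0.75).
  dual value b^T y* = 42.75.
Strong duality: c^T x* = b^T y*. Confirmed.

42.75


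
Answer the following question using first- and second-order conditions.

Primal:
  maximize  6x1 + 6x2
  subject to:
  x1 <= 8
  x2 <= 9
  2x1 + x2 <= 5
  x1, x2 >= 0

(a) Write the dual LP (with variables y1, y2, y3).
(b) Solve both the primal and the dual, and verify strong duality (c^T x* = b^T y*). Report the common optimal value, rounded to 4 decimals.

The standard primal-dual pair for 'max c^T x s.t. A x <= b, x >= 0' is:
  Dual:  min b^T y  s.t.  A^T y >= c,  y >= 0.

So the dual LP is:
  minimize  8y1 + 9y2 + 5y3
  subject to:
    y1 + 2y3 >= 6
    y2 + y3 >= 6
    y1, y2, y3 >= 0

Solving the primal: x* = (0, 5).
  primal value c^T x* = 30.
Solving the dual: y* = (0, 0, 6).
  dual value b^T y* = 30.
Strong duality: c^T x* = b^T y*. Confirmed.

30


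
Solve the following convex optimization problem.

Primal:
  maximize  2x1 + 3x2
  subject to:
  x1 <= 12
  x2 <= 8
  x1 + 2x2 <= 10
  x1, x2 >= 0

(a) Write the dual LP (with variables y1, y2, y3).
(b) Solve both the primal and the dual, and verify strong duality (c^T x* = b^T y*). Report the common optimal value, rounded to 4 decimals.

The standard primal-dual pair for 'max c^T x s.t. A x <= b, x >= 0' is:
  Dual:  min b^T y  s.t.  A^T y >= c,  y >= 0.

So the dual LP is:
  minimize  12y1 + 8y2 + 10y3
  subject to:
    y1 + y3 >= 2
    y2 + 2y3 >= 3
    y1, y2, y3 >= 0

Solving the primal: x* = (10, 0).
  primal value c^T x* = 20.
Solving the dual: y* = (0, 0, 2).
  dual value b^T y* = 20.
Strong duality: c^T x* = b^T y*. Confirmed.

20


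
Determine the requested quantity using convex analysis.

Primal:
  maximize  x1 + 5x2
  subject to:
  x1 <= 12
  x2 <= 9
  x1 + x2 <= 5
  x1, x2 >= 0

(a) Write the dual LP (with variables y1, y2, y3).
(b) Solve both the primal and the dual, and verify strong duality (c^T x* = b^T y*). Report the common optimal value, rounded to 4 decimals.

The standard primal-dual pair for 'max c^T x s.t. A x <= b, x >= 0' is:
  Dual:  min b^T y  s.t.  A^T y >= c,  y >= 0.

So the dual LP is:
  minimize  12y1 + 9y2 + 5y3
  subject to:
    y1 + y3 >= 1
    y2 + y3 >= 5
    y1, y2, y3 >= 0

Solving the primal: x* = (0, 5).
  primal value c^T x* = 25.
Solving the dual: y* = (0, 0, 5).
  dual value b^T y* = 25.
Strong duality: c^T x* = b^T y*. Confirmed.

25


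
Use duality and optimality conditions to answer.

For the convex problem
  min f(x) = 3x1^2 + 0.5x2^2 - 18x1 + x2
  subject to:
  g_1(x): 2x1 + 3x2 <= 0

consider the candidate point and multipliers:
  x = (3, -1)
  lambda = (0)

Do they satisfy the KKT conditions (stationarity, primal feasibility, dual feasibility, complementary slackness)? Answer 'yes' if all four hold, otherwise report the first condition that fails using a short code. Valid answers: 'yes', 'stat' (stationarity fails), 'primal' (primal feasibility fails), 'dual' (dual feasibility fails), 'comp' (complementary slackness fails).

Gradient of f: grad f(x) = Q x + c = (0, 0)
Constraint values g_i(x) = a_i^T x - b_i:
  g_1((3, -1)) = 3
Stationarity residual: grad f(x) + sum_i lambda_i a_i = (0, 0)
  -> stationarity OK
Primal feasibility (all g_i <= 0): FAILS
Dual feasibility (all lambda_i >= 0): OK
Complementary slackness (lambda_i * g_i(x) = 0 for all i): OK

Verdict: the first failing condition is primal_feasibility -> primal.

primal


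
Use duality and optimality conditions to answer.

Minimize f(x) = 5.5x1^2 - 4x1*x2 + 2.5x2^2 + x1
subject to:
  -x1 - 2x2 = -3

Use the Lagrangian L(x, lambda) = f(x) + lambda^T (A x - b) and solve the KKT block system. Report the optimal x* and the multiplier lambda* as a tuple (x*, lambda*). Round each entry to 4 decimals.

Form the Lagrangian:
  L(x, lambda) = (1/2) x^T Q x + c^T x + lambda^T (A x - b)
Stationarity (grad_x L = 0): Q x + c + A^T lambda = 0.
Primal feasibility: A x = b.

This gives the KKT block system:
  [ Q   A^T ] [ x     ]   [-c ]
  [ A    0  ] [ lambda ] = [ b ]

Solving the linear system:
  x*      = (0.5385, 1.2308)
  lambda* = (2)
  f(x*)   = 3.2692

x* = (0.5385, 1.2308), lambda* = (2)


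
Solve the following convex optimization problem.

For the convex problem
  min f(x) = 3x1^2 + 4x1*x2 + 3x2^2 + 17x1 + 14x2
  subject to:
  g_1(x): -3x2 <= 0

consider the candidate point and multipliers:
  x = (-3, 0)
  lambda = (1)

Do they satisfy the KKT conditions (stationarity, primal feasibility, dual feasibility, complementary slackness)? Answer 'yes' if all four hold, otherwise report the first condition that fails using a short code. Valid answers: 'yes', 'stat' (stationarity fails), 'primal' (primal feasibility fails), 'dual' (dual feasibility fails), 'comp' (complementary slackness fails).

Gradient of f: grad f(x) = Q x + c = (-1, 2)
Constraint values g_i(x) = a_i^T x - b_i:
  g_1((-3, 0)) = 0
Stationarity residual: grad f(x) + sum_i lambda_i a_i = (-1, -1)
  -> stationarity FAILS
Primal feasibility (all g_i <= 0): OK
Dual feasibility (all lambda_i >= 0): OK
Complementary slackness (lambda_i * g_i(x) = 0 for all i): OK

Verdict: the first failing condition is stationarity -> stat.

stat


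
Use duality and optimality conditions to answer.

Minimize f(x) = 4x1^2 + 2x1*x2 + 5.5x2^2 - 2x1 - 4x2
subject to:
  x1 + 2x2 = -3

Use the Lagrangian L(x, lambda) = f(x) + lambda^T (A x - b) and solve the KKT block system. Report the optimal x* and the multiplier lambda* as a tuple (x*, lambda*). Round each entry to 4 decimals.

Form the Lagrangian:
  L(x, lambda) = (1/2) x^T Q x + c^T x + lambda^T (A x - b)
Stationarity (grad_x L = 0): Q x + c + A^T lambda = 0.
Primal feasibility: A x = b.

This gives the KKT block system:
  [ Q   A^T ] [ x     ]   [-c ]
  [ A    0  ] [ lambda ] = [ b ]

Solving the linear system:
  x*      = (-0.6, -1.2)
  lambda* = (9.2)
  f(x*)   = 16.8

x* = (-0.6, -1.2), lambda* = (9.2)


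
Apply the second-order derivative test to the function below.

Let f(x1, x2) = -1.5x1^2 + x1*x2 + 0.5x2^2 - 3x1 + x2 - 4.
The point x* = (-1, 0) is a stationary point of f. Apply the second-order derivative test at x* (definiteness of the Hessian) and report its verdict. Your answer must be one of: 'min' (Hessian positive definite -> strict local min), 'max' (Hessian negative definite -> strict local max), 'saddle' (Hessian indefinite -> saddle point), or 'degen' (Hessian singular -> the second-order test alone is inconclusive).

Compute the Hessian H = grad^2 f:
  H = [[-3, 1], [1, 1]]
Verify stationarity: grad f(x*) = H x* + g = (0, 0).
Eigenvalues of H: -3.2361, 1.2361.
Eigenvalues have mixed signs, so H is indefinite -> x* is a saddle point.

saddle


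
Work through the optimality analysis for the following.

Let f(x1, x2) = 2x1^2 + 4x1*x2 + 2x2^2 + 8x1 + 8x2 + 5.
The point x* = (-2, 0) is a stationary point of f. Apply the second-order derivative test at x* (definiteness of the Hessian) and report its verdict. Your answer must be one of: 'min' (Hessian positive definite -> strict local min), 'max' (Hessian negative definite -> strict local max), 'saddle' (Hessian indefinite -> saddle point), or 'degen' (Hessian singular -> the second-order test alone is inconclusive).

Compute the Hessian H = grad^2 f:
  H = [[4, 4], [4, 4]]
Verify stationarity: grad f(x*) = H x* + g = (0, 0).
Eigenvalues of H: 0, 8.
H has a zero eigenvalue (singular; positive semidefinite but not definite), so H is neither positive definite, negative definite, nor indefinite. The second-order test alone is inconclusive -> degen.
(Indeed, f is constant along the null direction of H through x*, so x* is not a strict local extremum.)

degen


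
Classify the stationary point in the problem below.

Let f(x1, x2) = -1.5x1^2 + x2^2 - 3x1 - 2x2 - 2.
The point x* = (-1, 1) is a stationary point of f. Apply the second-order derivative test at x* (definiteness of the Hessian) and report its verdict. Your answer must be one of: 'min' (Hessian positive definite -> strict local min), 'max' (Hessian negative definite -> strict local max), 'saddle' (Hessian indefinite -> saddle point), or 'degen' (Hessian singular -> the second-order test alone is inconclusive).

Compute the Hessian H = grad^2 f:
  H = [[-3, 0], [0, 2]]
Verify stationarity: grad f(x*) = H x* + g = (0, 0).
Eigenvalues of H: -3, 2.
Eigenvalues have mixed signs, so H is indefinite -> x* is a saddle point.

saddle


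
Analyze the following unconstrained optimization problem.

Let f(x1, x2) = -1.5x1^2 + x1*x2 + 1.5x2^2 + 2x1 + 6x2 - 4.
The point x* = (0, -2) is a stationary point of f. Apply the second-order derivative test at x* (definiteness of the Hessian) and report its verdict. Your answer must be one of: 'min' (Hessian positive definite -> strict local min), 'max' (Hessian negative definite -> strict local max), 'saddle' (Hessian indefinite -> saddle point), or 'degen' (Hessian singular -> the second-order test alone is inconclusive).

Compute the Hessian H = grad^2 f:
  H = [[-3, 1], [1, 3]]
Verify stationarity: grad f(x*) = H x* + g = (0, 0).
Eigenvalues of H: -3.1623, 3.1623.
Eigenvalues have mixed signs, so H is indefinite -> x* is a saddle point.

saddle


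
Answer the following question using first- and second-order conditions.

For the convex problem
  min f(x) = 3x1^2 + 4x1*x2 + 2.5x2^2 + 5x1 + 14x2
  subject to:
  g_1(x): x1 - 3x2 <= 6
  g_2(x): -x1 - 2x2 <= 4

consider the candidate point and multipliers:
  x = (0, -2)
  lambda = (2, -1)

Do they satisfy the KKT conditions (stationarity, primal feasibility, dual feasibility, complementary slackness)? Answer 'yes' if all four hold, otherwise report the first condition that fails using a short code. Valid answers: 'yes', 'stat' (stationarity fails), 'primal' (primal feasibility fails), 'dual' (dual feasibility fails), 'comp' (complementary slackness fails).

Gradient of f: grad f(x) = Q x + c = (-3, 4)
Constraint values g_i(x) = a_i^T x - b_i:
  g_1((0, -2)) = 0
  g_2((0, -2)) = 0
Stationarity residual: grad f(x) + sum_i lambda_i a_i = (0, 0)
  -> stationarity OK
Primal feasibility (all g_i <= 0): OK
Dual feasibility (all lambda_i >= 0): FAILS
Complementary slackness (lambda_i * g_i(x) = 0 for all i): OK

Verdict: the first failing condition is dual_feasibility -> dual.

dual
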